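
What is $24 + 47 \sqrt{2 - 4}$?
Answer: $24 + 47 i \sqrt{2} \approx 24.0 + 66.468 i$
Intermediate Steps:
$24 + 47 \sqrt{2 - 4} = 24 + 47 \sqrt{-2} = 24 + 47 i \sqrt{2}$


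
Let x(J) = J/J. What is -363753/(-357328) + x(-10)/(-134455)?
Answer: 48908052287/48044536240 ≈ 1.0180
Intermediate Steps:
x(J) = 1
-363753/(-357328) + x(-10)/(-134455) = -363753/(-357328) + 1/(-134455) = -363753*(-1/357328) + 1*(-1/134455) = 363753/357328 - 1/134455 = 48908052287/48044536240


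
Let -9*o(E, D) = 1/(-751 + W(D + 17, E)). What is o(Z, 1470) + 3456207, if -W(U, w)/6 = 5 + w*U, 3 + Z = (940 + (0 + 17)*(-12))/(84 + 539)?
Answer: 299302573454746/86598567 ≈ 3.4562e+6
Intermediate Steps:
Z = -1133/623 (Z = -3 + (940 + (0 + 17)*(-12))/(84 + 539) = -3 + (940 + 17*(-12))/623 = -3 + (940 - 204)*(1/623) = -3 + 736*(1/623) = -3 + 736/623 = -1133/623 ≈ -1.8186)
W(U, w) = -30 - 6*U*w (W(U, w) = -6*(5 + w*U) = -6*(5 + U*w) = -30 - 6*U*w)
o(E, D) = -1/(9*(-781 - 6*E*(17 + D))) (o(E, D) = -1/(9*(-751 + (-30 - 6*(D + 17)*E))) = -1/(9*(-751 + (-30 - 6*(17 + D)*E))) = -1/(9*(-751 + (-30 - 6*E*(17 + D)))) = -1/(9*(-781 - 6*E*(17 + D))))
o(Z, 1470) + 3456207 = 1/(9*(781 + 6*(-1133/623)*(17 + 1470))) + 3456207 = 1/(9*(781 + 6*(-1133/623)*1487)) + 3456207 = 1/(9*(781 - 10108626/623)) + 3456207 = 1/(9*(-9622063/623)) + 3456207 = (⅑)*(-623/9622063) + 3456207 = -623/86598567 + 3456207 = 299302573454746/86598567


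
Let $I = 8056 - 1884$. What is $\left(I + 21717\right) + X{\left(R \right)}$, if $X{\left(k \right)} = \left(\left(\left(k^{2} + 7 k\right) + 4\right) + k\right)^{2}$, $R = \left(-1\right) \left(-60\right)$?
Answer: $16706945$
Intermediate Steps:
$I = 6172$ ($I = 8056 - 1884 = 6172$)
$R = 60$
$X{\left(k \right)} = \left(4 + k^{2} + 8 k\right)^{2}$ ($X{\left(k \right)} = \left(\left(4 + k^{2} + 7 k\right) + k\right)^{2} = \left(4 + k^{2} + 8 k\right)^{2}$)
$\left(I + 21717\right) + X{\left(R \right)} = \left(6172 + 21717\right) + \left(4 + 60^{2} + 8 \cdot 60\right)^{2} = 27889 + \left(4 + 3600 + 480\right)^{2} = 27889 + 4084^{2} = 27889 + 16679056 = 16706945$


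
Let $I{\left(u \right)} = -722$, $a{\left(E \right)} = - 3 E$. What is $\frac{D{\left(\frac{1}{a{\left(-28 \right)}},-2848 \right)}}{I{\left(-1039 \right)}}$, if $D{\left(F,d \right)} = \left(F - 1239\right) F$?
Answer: $\frac{104075}{5094432} \approx 0.020429$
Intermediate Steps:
$D{\left(F,d \right)} = F \left(-1239 + F\right)$ ($D{\left(F,d \right)} = \left(-1239 + F\right) F = F \left(-1239 + F\right)$)
$\frac{D{\left(\frac{1}{a{\left(-28 \right)}},-2848 \right)}}{I{\left(-1039 \right)}} = \frac{\frac{1}{\left(-3\right) \left(-28\right)} \left(-1239 + \frac{1}{\left(-3\right) \left(-28\right)}\right)}{-722} = \frac{-1239 + \frac{1}{84}}{84} \left(- \frac{1}{722}\right) = \frac{1}{84} \left(- \frac{104075}{84}\right) \left(- \frac{1}{722}\right) = \left(- \frac{104075}{7056}\right) \left(- \frac{1}{722}\right) = \frac{104075}{5094432}$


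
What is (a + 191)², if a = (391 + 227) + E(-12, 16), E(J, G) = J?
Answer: 635209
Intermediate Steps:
a = 606 (a = (391 + 227) - 12 = 618 - 12 = 606)
(a + 191)² = (606 + 191)² = 797² = 635209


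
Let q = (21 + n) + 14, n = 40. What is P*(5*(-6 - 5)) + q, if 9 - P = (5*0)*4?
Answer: -420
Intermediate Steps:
P = 9 (P = 9 - 5*0*4 = 9 - 0*4 = 9 - 1*0 = 9 + 0 = 9)
q = 75 (q = (21 + 40) + 14 = 61 + 14 = 75)
P*(5*(-6 - 5)) + q = 9*(5*(-6 - 5)) + 75 = 9*(5*(-11)) + 75 = 9*(-55) + 75 = -495 + 75 = -420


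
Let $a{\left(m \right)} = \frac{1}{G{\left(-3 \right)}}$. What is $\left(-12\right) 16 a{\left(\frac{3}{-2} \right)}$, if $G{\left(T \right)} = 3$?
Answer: $-64$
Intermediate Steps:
$a{\left(m \right)} = \frac{1}{3}$
$\left(-12\right) 16 a{\left(\frac{3}{-2} \right)} = \left(-12\right) 16 \cdot \frac{1}{3} = \left(-192\right) \frac{1}{3} = -64$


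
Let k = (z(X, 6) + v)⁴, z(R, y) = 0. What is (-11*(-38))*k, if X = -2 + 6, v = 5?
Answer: 261250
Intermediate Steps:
X = 4
k = 625 (k = (0 + 5)⁴ = 5⁴ = 625)
(-11*(-38))*k = -11*(-38)*625 = 418*625 = 261250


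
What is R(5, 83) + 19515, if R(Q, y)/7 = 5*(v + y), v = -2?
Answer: 22350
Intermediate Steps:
R(Q, y) = -70 + 35*y (R(Q, y) = 7*(5*(-2 + y)) = 7*(-10 + 5*y) = -70 + 35*y)
R(5, 83) + 19515 = (-70 + 35*83) + 19515 = (-70 + 2905) + 19515 = 2835 + 19515 = 22350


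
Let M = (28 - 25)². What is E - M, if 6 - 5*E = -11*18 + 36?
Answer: 123/5 ≈ 24.600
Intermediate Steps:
M = 9 (M = 3² = 9)
E = 168/5 (E = 6/5 - (-11*18 + 36)/5 = 6/5 - (-198 + 36)/5 = 6/5 - ⅕*(-162) = 6/5 + 162/5 = 168/5 ≈ 33.600)
E - M = 168/5 - 1*9 = 168/5 - 9 = 123/5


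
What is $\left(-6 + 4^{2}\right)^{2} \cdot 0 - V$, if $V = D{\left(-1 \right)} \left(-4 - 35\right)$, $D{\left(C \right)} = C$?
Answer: $-39$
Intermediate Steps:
$V = 39$ ($V = - (-4 - 35) = \left(-1\right) \left(-39\right) = 39$)
$\left(-6 + 4^{2}\right)^{2} \cdot 0 - V = \left(-6 + 4^{2}\right)^{2} \cdot 0 - 39 = \left(-6 + 16\right)^{2} \cdot 0 - 39 = 10^{2} \cdot 0 - 39 = 100 \cdot 0 - 39 = 0 - 39 = -39$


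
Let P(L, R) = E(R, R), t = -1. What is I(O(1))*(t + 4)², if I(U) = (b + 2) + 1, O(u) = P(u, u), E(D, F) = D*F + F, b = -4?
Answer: -9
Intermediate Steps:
E(D, F) = F + D*F
P(L, R) = R*(1 + R)
O(u) = u*(1 + u)
I(U) = -1 (I(U) = (-4 + 2) + 1 = -2 + 1 = -1)
I(O(1))*(t + 4)² = -(-1 + 4)² = -1*3² = -1*9 = -9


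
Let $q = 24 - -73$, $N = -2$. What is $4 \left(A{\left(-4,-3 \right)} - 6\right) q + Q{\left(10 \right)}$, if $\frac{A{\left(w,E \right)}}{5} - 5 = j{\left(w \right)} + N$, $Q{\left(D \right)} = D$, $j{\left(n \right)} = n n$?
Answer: $34542$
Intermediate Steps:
$j{\left(n \right)} = n^{2}$
$A{\left(w,E \right)} = 15 + 5 w^{2}$ ($A{\left(w,E \right)} = 25 + 5 \left(w^{2} - 2\right) = 25 + 5 \left(-2 + w^{2}\right) = 25 + \left(-10 + 5 w^{2}\right) = 15 + 5 w^{2}$)
$q = 97$ ($q = 24 + 73 = 97$)
$4 \left(A{\left(-4,-3 \right)} - 6\right) q + Q{\left(10 \right)} = 4 \left(\left(15 + 5 \left(-4\right)^{2}\right) - 6\right) 97 + 10 = 4 \left(\left(15 + 5 \cdot 16\right) - 6\right) 97 + 10 = 4 \left(\left(15 + 80\right) - 6\right) 97 + 10 = 4 \left(95 - 6\right) 97 + 10 = 4 \cdot 89 \cdot 97 + 10 = 356 \cdot 97 + 10 = 34532 + 10 = 34542$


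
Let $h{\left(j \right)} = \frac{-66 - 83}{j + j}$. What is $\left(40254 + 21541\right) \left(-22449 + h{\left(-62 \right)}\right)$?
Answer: $- \frac{172008050965}{124} \approx -1.3872 \cdot 10^{9}$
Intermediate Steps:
$h{\left(j \right)} = - \frac{149}{2 j}$
$\left(40254 + 21541\right) \left(-22449 + h{\left(-62 \right)}\right) = \left(40254 + 21541\right) \left(-22449 - \frac{149}{2 \left(-62\right)}\right) = 61795 \left(-22449 - - \frac{149}{124}\right) = 61795 \left(-22449 + \frac{149}{124}\right) = 61795 \left(- \frac{2783527}{124}\right) = - \frac{172008050965}{124}$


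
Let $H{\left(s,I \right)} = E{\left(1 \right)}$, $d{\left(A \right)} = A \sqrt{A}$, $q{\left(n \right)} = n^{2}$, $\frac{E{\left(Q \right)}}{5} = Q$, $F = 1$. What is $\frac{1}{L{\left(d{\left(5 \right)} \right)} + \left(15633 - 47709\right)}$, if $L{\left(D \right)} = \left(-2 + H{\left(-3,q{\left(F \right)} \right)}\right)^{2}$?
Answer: $- \frac{1}{32067} \approx -3.1185 \cdot 10^{-5}$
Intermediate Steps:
$E{\left(Q \right)} = 5 Q$
$d{\left(A \right)} = A^{\frac{3}{2}}$
$H{\left(s,I \right)} = 5$ ($H{\left(s,I \right)} = 5 \cdot 1 = 5$)
$L{\left(D \right)} = 9$ ($L{\left(D \right)} = \left(-2 + 5\right)^{2} = 3^{2} = 9$)
$\frac{1}{L{\left(d{\left(5 \right)} \right)} + \left(15633 - 47709\right)} = \frac{1}{9 + \left(15633 - 47709\right)} = \frac{1}{9 - 32076} = \frac{1}{-32067} = - \frac{1}{32067}$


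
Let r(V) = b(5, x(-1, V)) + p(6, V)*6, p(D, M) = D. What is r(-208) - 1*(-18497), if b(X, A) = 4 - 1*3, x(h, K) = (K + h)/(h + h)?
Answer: 18534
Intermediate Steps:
x(h, K) = (K + h)/(2*h) (x(h, K) = (K + h)/((2*h)) = (K + h)*(1/(2*h)) = (K + h)/(2*h))
b(X, A) = 1 (b(X, A) = 4 - 3 = 1)
r(V) = 37 (r(V) = 1 + 6*6 = 1 + 36 = 37)
r(-208) - 1*(-18497) = 37 - 1*(-18497) = 37 + 18497 = 18534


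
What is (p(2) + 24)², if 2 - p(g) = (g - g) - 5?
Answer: 961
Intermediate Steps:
p(g) = 7 (p(g) = 2 - ((g - g) - 5) = 2 - (0 - 5) = 2 - 1*(-5) = 2 + 5 = 7)
(p(2) + 24)² = (7 + 24)² = 31² = 961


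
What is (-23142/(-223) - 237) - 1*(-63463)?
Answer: 14122540/223 ≈ 63330.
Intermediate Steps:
(-23142/(-223) - 237) - 1*(-63463) = (-23142*(-1)/223 - 237) + 63463 = (-174*(-133/223) - 237) + 63463 = (23142/223 - 237) + 63463 = -29709/223 + 63463 = 14122540/223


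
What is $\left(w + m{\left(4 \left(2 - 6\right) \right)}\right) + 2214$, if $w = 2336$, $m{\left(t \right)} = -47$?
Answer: $4503$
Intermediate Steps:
$\left(w + m{\left(4 \left(2 - 6\right) \right)}\right) + 2214 = \left(2336 - 47\right) + 2214 = 2289 + 2214 = 4503$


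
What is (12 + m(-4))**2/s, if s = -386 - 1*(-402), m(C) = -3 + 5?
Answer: 49/4 ≈ 12.250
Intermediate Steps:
m(C) = 2
s = 16 (s = -386 + 402 = 16)
(12 + m(-4))**2/s = (12 + 2)**2/16 = 14**2*(1/16) = 196*(1/16) = 49/4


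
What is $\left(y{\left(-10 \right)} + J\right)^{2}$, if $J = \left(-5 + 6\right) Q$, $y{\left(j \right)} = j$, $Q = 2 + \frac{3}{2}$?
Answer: $\frac{169}{4} \approx 42.25$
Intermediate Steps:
$Q = \frac{7}{2}$ ($Q = 2 + 3 \cdot \frac{1}{2} = 2 + \frac{3}{2} = \frac{7}{2} \approx 3.5$)
$J = \frac{7}{2}$ ($J = \left(-5 + 6\right) \frac{7}{2} = 1 \cdot \frac{7}{2} = \frac{7}{2} \approx 3.5$)
$\left(y{\left(-10 \right)} + J\right)^{2} = \left(-10 + \frac{7}{2}\right)^{2} = \left(- \frac{13}{2}\right)^{2} = \frac{169}{4}$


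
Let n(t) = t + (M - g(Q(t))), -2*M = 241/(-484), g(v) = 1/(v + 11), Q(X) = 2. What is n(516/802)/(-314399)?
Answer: -4114837/1586515203416 ≈ -2.5936e-6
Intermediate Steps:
g(v) = 1/(11 + v)
M = 241/968 (M = -241/(2*(-484)) = -241*(-1)/(2*484) = -1/2*(-241/484) = 241/968 ≈ 0.24897)
n(t) = 2165/12584 + t (n(t) = t + (241/968 - 1/(11 + 2)) = t + (241/968 - 1/13) = t + 2165/12584 = 2165/12584 + t)
n(516/802)/(-314399) = (2165/12584 + 516/802)/(-314399) = (2165/12584 + 516*(1/802))*(-1/314399) = (2165/12584 + 258/401)*(-1/314399) = (4114837/5046184)*(-1/314399) = -4114837/1586515203416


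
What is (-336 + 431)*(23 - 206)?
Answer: -17385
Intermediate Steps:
(-336 + 431)*(23 - 206) = 95*(-183) = -17385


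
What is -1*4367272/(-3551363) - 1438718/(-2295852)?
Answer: 7568010014189/4076701923138 ≈ 1.8564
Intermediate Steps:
-1*4367272/(-3551363) - 1438718/(-2295852) = -4367272*(-1/3551363) - 1438718*(-1/2295852) = 4367272/3551363 + 719359/1147926 = 7568010014189/4076701923138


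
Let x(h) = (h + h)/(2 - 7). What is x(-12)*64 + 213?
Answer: 2601/5 ≈ 520.20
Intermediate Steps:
x(h) = -2*h/5 (x(h) = (2*h)/(-5) = (2*h)*(-⅕) = -2*h/5)
x(-12)*64 + 213 = -⅖*(-12)*64 + 213 = (24/5)*64 + 213 = 1536/5 + 213 = 2601/5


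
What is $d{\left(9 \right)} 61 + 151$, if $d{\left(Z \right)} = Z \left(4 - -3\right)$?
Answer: $3994$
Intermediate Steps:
$d{\left(Z \right)} = 7 Z$ ($d{\left(Z \right)} = Z \left(4 + 3\right) = Z 7 = 7 Z$)
$d{\left(9 \right)} 61 + 151 = 7 \cdot 9 \cdot 61 + 151 = 63 \cdot 61 + 151 = 3843 + 151 = 3994$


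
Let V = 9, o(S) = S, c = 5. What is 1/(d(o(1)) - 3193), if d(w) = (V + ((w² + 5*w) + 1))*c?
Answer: -1/3113 ≈ -0.00032123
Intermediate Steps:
d(w) = 50 + 5*w² + 25*w (d(w) = (9 + ((w² + 5*w) + 1))*5 = (9 + (1 + w² + 5*w))*5 = (10 + w² + 5*w)*5 = 50 + 5*w² + 25*w)
1/(d(o(1)) - 3193) = 1/((50 + 5*1² + 25*1) - 3193) = 1/((50 + 5*1 + 25) - 3193) = 1/((50 + 5 + 25) - 3193) = 1/(80 - 3193) = 1/(-3113) = -1/3113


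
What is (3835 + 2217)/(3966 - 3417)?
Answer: 6052/549 ≈ 11.024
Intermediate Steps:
(3835 + 2217)/(3966 - 3417) = 6052/549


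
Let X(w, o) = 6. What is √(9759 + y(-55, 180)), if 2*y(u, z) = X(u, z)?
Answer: √9762 ≈ 98.803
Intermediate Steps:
y(u, z) = 3 (y(u, z) = (½)*6 = 3)
√(9759 + y(-55, 180)) = √(9759 + 3) = √9762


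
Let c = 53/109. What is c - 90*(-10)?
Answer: 98153/109 ≈ 900.49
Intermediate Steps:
c = 53/109 (c = 53*(1/109) = 53/109 ≈ 0.48624)
c - 90*(-10) = 53/109 - 90*(-10) = 53/109 + 900 = 98153/109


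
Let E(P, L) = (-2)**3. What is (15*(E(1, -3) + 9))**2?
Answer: 225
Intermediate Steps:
E(P, L) = -8
(15*(E(1, -3) + 9))**2 = (15*(-8 + 9))**2 = (15*1)**2 = 15**2 = 225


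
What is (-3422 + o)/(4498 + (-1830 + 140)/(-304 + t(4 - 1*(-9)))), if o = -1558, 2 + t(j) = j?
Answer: -121595/109967 ≈ -1.1057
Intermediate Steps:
t(j) = -2 + j
(-3422 + o)/(4498 + (-1830 + 140)/(-304 + t(4 - 1*(-9)))) = (-3422 - 1558)/(4498 + (-1830 + 140)/(-304 + (-2 + (4 - 1*(-9))))) = -4980/(4498 - 1690/(-304 + (-2 + (4 + 9)))) = -4980/(4498 - 1690/(-304 + (-2 + 13))) = -4980/(4498 - 1690/(-304 + 11)) = -4980/(4498 - 1690/(-293)) = -4980/(4498 - 1690*(-1/293)) = -4980/(4498 + 1690/293) = -4980/1319604/293 = -4980*293/1319604 = -121595/109967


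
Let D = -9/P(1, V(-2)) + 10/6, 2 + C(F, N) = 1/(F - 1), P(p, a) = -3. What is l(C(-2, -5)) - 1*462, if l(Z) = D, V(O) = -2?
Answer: -1372/3 ≈ -457.33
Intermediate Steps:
C(F, N) = -2 + 1/(-1 + F) (C(F, N) = -2 + 1/(F - 1) = -2 + 1/(-1 + F))
D = 14/3 (D = -9/(-3) + 10/6 = -9*(-1/3) + 10*(1/6) = 3 + 5/3 = 14/3 ≈ 4.6667)
l(Z) = 14/3
l(C(-2, -5)) - 1*462 = 14/3 - 1*462 = 14/3 - 462 = -1372/3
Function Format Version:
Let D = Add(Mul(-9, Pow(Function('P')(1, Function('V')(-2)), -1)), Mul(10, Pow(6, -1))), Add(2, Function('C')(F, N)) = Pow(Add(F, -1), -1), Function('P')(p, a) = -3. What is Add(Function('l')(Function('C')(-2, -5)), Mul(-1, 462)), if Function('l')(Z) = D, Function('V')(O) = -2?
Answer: Rational(-1372, 3) ≈ -457.33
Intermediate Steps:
Function('C')(F, N) = Add(-2, Pow(Add(-1, F), -1)) (Function('C')(F, N) = Add(-2, Pow(Add(F, -1), -1)) = Add(-2, Pow(Add(-1, F), -1)))
D = Rational(14, 3) (D = Add(Mul(-9, Pow(-3, -1)), Mul(10, Pow(6, -1))) = Add(Mul(-9, Rational(-1, 3)), Mul(10, Rational(1, 6))) = Add(3, Rational(5, 3)) = Rational(14, 3) ≈ 4.6667)
Function('l')(Z) = Rational(14, 3)
Add(Function('l')(Function('C')(-2, -5)), Mul(-1, 462)) = Add(Rational(14, 3), Mul(-1, 462)) = Add(Rational(14, 3), -462) = Rational(-1372, 3)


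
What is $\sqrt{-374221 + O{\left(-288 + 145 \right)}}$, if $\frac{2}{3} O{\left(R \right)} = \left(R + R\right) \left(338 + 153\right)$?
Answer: $2 i \sqrt{146215} \approx 764.76 i$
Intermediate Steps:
$O{\left(R \right)} = 1473 R$ ($O{\left(R \right)} = \frac{3 \left(R + R\right) \left(338 + 153\right)}{2} = \frac{3 \cdot 2 R 491}{2} = \frac{3 \cdot 982 R}{2} = 1473 R$)
$\sqrt{-374221 + O{\left(-288 + 145 \right)}} = \sqrt{-374221 + 1473 \left(-288 + 145\right)} = \sqrt{-374221 + 1473 \left(-143\right)} = \sqrt{-374221 - 210639} = \sqrt{-584860} = 2 i \sqrt{146215}$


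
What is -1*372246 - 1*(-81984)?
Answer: -290262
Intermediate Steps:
-1*372246 - 1*(-81984) = -372246 + 81984 = -290262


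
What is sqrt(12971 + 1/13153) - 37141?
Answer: -37141 + 6*sqrt(62333369147)/13153 ≈ -37027.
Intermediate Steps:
sqrt(12971 + 1/13153) - 37141 = sqrt(170607564/13153) - 37141 = 6*sqrt(62333369147)/13153 - 37141 = -37141 + 6*sqrt(62333369147)/13153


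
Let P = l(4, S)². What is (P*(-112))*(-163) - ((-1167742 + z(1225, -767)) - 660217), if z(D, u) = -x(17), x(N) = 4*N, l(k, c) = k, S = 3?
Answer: 2120123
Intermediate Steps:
P = 16 (P = 4² = 16)
z(D, u) = -68 (z(D, u) = -4*17 = -1*68 = -68)
(P*(-112))*(-163) - ((-1167742 + z(1225, -767)) - 660217) = (16*(-112))*(-163) - ((-1167742 - 68) - 660217) = -1792*(-163) - (-1167810 - 660217) = 292096 - 1*(-1828027) = 292096 + 1828027 = 2120123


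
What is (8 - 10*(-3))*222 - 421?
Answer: 8015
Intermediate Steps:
(8 - 10*(-3))*222 - 421 = (8 + 30)*222 - 421 = 38*222 - 421 = 8436 - 421 = 8015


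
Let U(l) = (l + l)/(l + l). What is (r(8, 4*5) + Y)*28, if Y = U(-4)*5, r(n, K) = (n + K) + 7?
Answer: 1120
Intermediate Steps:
U(l) = 1 (U(l) = (2*l)/((2*l)) = (2*l)*(1/(2*l)) = 1)
r(n, K) = 7 + K + n (r(n, K) = (K + n) + 7 = 7 + K + n)
Y = 5 (Y = 1*5 = 5)
(r(8, 4*5) + Y)*28 = ((7 + 4*5 + 8) + 5)*28 = ((7 + 20 + 8) + 5)*28 = (35 + 5)*28 = 40*28 = 1120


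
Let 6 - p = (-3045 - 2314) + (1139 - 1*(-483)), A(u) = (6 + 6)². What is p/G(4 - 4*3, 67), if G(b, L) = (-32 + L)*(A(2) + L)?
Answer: 3743/7385 ≈ 0.50684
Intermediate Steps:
A(u) = 144 (A(u) = 12² = 144)
G(b, L) = (-32 + L)*(144 + L)
p = 3743 (p = 6 - ((-3045 - 2314) + (1139 - 1*(-483))) = 6 - (-5359 + (1139 + 483)) = 6 - (-5359 + 1622) = 6 - 1*(-3737) = 6 + 3737 = 3743)
p/G(4 - 4*3, 67) = 3743/(-4608 + 67² + 112*67) = 3743/(-4608 + 4489 + 7504) = 3743/7385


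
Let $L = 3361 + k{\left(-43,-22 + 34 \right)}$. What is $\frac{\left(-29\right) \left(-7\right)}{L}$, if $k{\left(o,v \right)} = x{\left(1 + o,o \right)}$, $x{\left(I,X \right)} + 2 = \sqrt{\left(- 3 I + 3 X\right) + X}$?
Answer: $\frac{681877}{11282927} - \frac{203 i \sqrt{46}}{11282927} \approx 0.060434 - 0.00012203 i$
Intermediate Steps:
$x{\left(I,X \right)} = -2 + \sqrt{- 3 I + 4 X}$ ($x{\left(I,X \right)} = -2 + \sqrt{\left(- 3 I + 3 X\right) + X} = -2 + \sqrt{- 3 I + 4 X}$)
$k{\left(o,v \right)} = -2 + \sqrt{-3 + o}$ ($k{\left(o,v \right)} = -2 + \sqrt{- 3 \left(1 + o\right) + 4 o} = -2 + \sqrt{\left(-3 - 3 o\right) + 4 o} = -2 + \sqrt{-3 + o}$)
$L = 3359 + i \sqrt{46}$ ($L = 3361 - \left(2 - \sqrt{-3 - 43}\right) = 3361 - \left(2 - \sqrt{-46}\right) = 3361 - \left(2 - i \sqrt{46}\right) = 3359 + i \sqrt{46} \approx 3359.0 + 6.7823 i$)
$\frac{\left(-29\right) \left(-7\right)}{L} = \frac{\left(-29\right) \left(-7\right)}{3359 + i \sqrt{46}} = \frac{203}{3359 + i \sqrt{46}}$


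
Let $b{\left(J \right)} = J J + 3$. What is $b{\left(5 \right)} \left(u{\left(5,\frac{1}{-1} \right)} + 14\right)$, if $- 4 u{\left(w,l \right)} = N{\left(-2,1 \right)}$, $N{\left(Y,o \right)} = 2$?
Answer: $378$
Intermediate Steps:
$b{\left(J \right)} = 3 + J^{2}$ ($b{\left(J \right)} = J^{2} + 3 = 3 + J^{2}$)
$u{\left(w,l \right)} = - \frac{1}{2}$ ($u{\left(w,l \right)} = \left(- \frac{1}{4}\right) 2 = - \frac{1}{2}$)
$b{\left(5 \right)} \left(u{\left(5,\frac{1}{-1} \right)} + 14\right) = \left(3 + 5^{2}\right) \left(- \frac{1}{2} + 14\right) = \left(3 + 25\right) \frac{27}{2} = 28 \cdot \frac{27}{2} = 378$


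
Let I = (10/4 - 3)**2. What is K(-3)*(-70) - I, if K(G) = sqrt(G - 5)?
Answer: -1/4 - 140*I*sqrt(2) ≈ -0.25 - 197.99*I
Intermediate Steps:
K(G) = sqrt(-5 + G)
I = 1/4 (I = (10*(1/4) - 3)**2 = (5/2 - 3)**2 = (-1/2)**2 = 1/4 ≈ 0.25000)
K(-3)*(-70) - I = sqrt(-5 - 3)*(-70) - 1*1/4 = sqrt(-8)*(-70) - 1/4 = (2*I*sqrt(2))*(-70) - 1/4 = -140*I*sqrt(2) - 1/4 = -1/4 - 140*I*sqrt(2)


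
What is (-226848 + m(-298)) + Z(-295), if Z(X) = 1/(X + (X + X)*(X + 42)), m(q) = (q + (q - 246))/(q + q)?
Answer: -10070752159627/44394550 ≈ -2.2685e+5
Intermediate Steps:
m(q) = (-246 + 2*q)/(2*q) (m(q) = (q + (-246 + q))/((2*q)) = (-246 + 2*q)*(1/(2*q)) = (-246 + 2*q)/(2*q))
Z(X) = 1/(X + 2*X*(42 + X)) (Z(X) = 1/(X + (2*X)*(42 + X)) = 1/(X + 2*X*(42 + X)))
(-226848 + m(-298)) + Z(-295) = (-226848 + (-123 - 298)/(-298)) + 1/((-295)*(85 + 2*(-295))) = (-226848 - 1/298*(-421)) - 1/(295*(85 - 590)) = (-226848 + 421/298) - 1/295/(-505) = -67600283/298 - 1/295*(-1/505) = -67600283/298 + 1/148975 = -10070752159627/44394550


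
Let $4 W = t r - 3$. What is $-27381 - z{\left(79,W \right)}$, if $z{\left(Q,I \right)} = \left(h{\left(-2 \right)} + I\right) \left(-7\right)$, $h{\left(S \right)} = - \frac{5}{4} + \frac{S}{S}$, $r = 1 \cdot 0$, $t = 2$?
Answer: $-27388$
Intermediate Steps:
$r = 0$
$h{\left(S \right)} = - \frac{1}{4}$ ($h{\left(S \right)} = \left(-5\right) \frac{1}{4} + 1 = - \frac{5}{4} + 1 = - \frac{1}{4}$)
$W = - \frac{3}{4}$ ($W = \frac{2 \cdot 0 - 3}{4} = \frac{0 - 3}{4} = \frac{1}{4} \left(-3\right) = - \frac{3}{4} \approx -0.75$)
$z{\left(Q,I \right)} = \frac{7}{4} - 7 I$ ($z{\left(Q,I \right)} = \left(- \frac{1}{4} + I\right) \left(-7\right) = \frac{7}{4} - 7 I$)
$-27381 - z{\left(79,W \right)} = -27381 - \left(\frac{7}{4} - - \frac{21}{4}\right) = -27381 - \left(\frac{7}{4} + \frac{21}{4}\right) = -27381 - 7 = -27388$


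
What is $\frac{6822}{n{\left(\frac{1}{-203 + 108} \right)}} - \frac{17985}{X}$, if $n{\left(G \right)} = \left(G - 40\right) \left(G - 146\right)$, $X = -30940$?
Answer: $\frac{298604517}{170724268} \approx 1.749$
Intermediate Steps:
$n{\left(G \right)} = \left(-146 + G\right) \left(-40 + G\right)$ ($n{\left(G \right)} = \left(-40 + G\right) \left(-146 + G\right) = \left(-146 + G\right) \left(-40 + G\right)$)
$\frac{6822}{n{\left(\frac{1}{-203 + 108} \right)}} - \frac{17985}{X} = \frac{6822}{5840 + \left(\frac{1}{-203 + 108}\right)^{2} - \frac{186}{-203 + 108}} - \frac{17985}{-30940} = \frac{6822}{5840 + \left(\frac{1}{-95}\right)^{2} - \frac{186}{-95}} - - \frac{3597}{6188} = \frac{6822}{5840 + \left(- \frac{1}{95}\right)^{2} - - \frac{186}{95}} + \frac{3597}{6188} = \frac{6822}{5840 + \frac{1}{9025} + \frac{186}{95}} + \frac{3597}{6188} = \frac{6822}{\frac{52723671}{9025}} + \frac{3597}{6188} = 6822 \cdot \frac{9025}{52723671} + \frac{3597}{6188} = \frac{20522850}{17574557} + \frac{3597}{6188} = \frac{298604517}{170724268}$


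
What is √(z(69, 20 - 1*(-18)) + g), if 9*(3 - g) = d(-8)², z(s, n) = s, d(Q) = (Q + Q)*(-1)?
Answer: 14*√2/3 ≈ 6.5997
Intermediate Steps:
d(Q) = -2*Q (d(Q) = (2*Q)*(-1) = -2*Q)
g = -229/9 (g = 3 - (-2*(-8))²/9 = 3 - ⅑*16² = 3 - ⅑*256 = 3 - 256/9 = -229/9 ≈ -25.444)
√(z(69, 20 - 1*(-18)) + g) = √(69 - 229/9) = √(392/9) = 14*√2/3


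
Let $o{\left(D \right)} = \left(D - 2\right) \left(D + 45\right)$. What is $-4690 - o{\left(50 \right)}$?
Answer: $-9250$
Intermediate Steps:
$o{\left(D \right)} = \left(-2 + D\right) \left(45 + D\right)$
$-4690 - o{\left(50 \right)} = -4690 - \left(-90 + 50^{2} + 43 \cdot 50\right) = -4690 - \left(-90 + 2500 + 2150\right) = -4690 - 4560 = -9250$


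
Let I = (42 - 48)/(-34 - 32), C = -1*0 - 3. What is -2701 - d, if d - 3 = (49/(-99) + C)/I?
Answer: -23990/9 ≈ -2665.6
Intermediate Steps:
C = -3 (C = 0 - 3 = -3)
I = 1/11 (I = -6/(-66) = -6*(-1/66) = 1/11 ≈ 0.090909)
d = -319/9 (d = 3 + (49/(-99) - 3)/(1/11) = 3 + (49*(-1/99) - 3)*11 = 3 + (-49/99 - 3)*11 = 3 - 346/99*11 = 3 - 346/9 = -319/9 ≈ -35.444)
-2701 - d = -2701 - 1*(-319/9) = -2701 + 319/9 = -23990/9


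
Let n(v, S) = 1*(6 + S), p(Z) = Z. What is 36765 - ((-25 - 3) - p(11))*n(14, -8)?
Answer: 36687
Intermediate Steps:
n(v, S) = 6 + S
36765 - ((-25 - 3) - p(11))*n(14, -8) = 36765 - ((-25 - 3) - 1*11)*(6 - 8) = 36765 - (-28 - 11)*(-2) = 36765 - (-39)*(-2) = 36765 - 1*78 = 36765 - 78 = 36687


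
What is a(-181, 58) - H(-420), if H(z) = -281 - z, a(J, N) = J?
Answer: -320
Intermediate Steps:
a(-181, 58) - H(-420) = -181 - (-281 - 1*(-420)) = -181 - (-281 + 420) = -181 - 1*139 = -181 - 139 = -320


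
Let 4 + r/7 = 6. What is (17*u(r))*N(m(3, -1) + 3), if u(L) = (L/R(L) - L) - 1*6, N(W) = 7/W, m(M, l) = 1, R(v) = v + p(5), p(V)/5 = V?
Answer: -45577/78 ≈ -584.32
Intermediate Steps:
r = 14 (r = -28 + 7*6 = -28 + 42 = 14)
p(V) = 5*V
R(v) = 25 + v (R(v) = v + 5*5 = v + 25 = 25 + v)
u(L) = -6 - L + L/(25 + L) (u(L) = (L/(25 + L) - L) - 1*6 = (-L + L/(25 + L)) - 6 = -6 - L + L/(25 + L))
(17*u(r))*N(m(3, -1) + 3) = (17*((14 - (6 + 14)*(25 + 14))/(25 + 14)))*(7/(1 + 3)) = (17*((14 - 1*20*39)/39))*(7/4) = (17*((14 - 780)/39))*(7*(¼)) = (17*((1/39)*(-766)))*(7/4) = (17*(-766/39))*(7/4) = -13022/39*7/4 = -45577/78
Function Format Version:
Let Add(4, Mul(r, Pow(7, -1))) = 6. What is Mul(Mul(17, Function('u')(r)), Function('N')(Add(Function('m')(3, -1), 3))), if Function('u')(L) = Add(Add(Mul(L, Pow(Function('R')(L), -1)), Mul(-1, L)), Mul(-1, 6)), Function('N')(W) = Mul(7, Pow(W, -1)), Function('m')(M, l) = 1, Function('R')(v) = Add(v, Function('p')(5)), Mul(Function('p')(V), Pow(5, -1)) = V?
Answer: Rational(-45577, 78) ≈ -584.32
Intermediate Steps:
r = 14 (r = Add(-28, Mul(7, 6)) = Add(-28, 42) = 14)
Function('p')(V) = Mul(5, V)
Function('R')(v) = Add(25, v) (Function('R')(v) = Add(v, Mul(5, 5)) = Add(v, 25) = Add(25, v))
Function('u')(L) = Add(-6, Mul(-1, L), Mul(L, Pow(Add(25, L), -1))) (Function('u')(L) = Add(Add(Mul(L, Pow(Add(25, L), -1)), Mul(-1, L)), Mul(-1, 6)) = Add(Add(Mul(-1, L), Mul(L, Pow(Add(25, L), -1))), -6) = Add(-6, Mul(-1, L), Mul(L, Pow(Add(25, L), -1))))
Mul(Mul(17, Function('u')(r)), Function('N')(Add(Function('m')(3, -1), 3))) = Mul(Mul(17, Mul(Pow(Add(25, 14), -1), Add(14, Mul(-1, Add(6, 14), Add(25, 14))))), Mul(7, Pow(Add(1, 3), -1))) = Mul(Mul(17, Mul(Pow(39, -1), Add(14, Mul(-1, 20, 39)))), Mul(7, Pow(4, -1))) = Mul(Mul(17, Mul(Rational(1, 39), Add(14, -780))), Mul(7, Rational(1, 4))) = Mul(Mul(17, Mul(Rational(1, 39), -766)), Rational(7, 4)) = Mul(Mul(17, Rational(-766, 39)), Rational(7, 4)) = Mul(Rational(-13022, 39), Rational(7, 4)) = Rational(-45577, 78)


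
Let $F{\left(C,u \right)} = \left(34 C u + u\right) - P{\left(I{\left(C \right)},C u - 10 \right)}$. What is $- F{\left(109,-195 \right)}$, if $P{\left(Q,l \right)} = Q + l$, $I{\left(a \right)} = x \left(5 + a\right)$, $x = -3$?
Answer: $701258$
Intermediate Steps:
$I{\left(a \right)} = -15 - 3 a$ ($I{\left(a \right)} = - 3 \left(5 + a\right) = -15 - 3 a$)
$F{\left(C,u \right)} = 25 + u + 3 C + 33 C u$ ($F{\left(C,u \right)} = \left(34 C u + u\right) - \left(\left(-15 - 3 C\right) + \left(C u - 10\right)\right) = \left(34 C u + u\right) - \left(\left(-15 - 3 C\right) + \left(-10 + C u\right)\right) = \left(u + 34 C u\right) - \left(-25 - 3 C + C u\right) = \left(u + 34 C u\right) + \left(25 + 3 C - C u\right) = 25 + u + 3 C + 33 C u$)
$- F{\left(109,-195 \right)} = - (25 - 195 + 3 \cdot 109 + 33 \cdot 109 \left(-195\right)) = - (25 - 195 + 327 - 701415) = \left(-1\right) \left(-701258\right) = 701258$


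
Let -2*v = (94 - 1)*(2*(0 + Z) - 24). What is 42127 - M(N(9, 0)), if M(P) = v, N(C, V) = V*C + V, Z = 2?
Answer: 41197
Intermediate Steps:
N(C, V) = V + C*V (N(C, V) = C*V + V = V + C*V)
v = 930 (v = -(94 - 1)*(2*(0 + 2) - 24)/2 = -93*(2*2 - 24)/2 = -93*(4 - 24)/2 = -93*(-20)/2 = -½*(-1860) = 930)
M(P) = 930
42127 - M(N(9, 0)) = 42127 - 1*930 = 42127 - 930 = 41197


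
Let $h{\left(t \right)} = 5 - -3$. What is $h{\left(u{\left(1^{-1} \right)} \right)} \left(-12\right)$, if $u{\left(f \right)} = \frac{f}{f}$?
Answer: $-96$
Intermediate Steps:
$u{\left(f \right)} = 1$
$h{\left(t \right)} = 8$ ($h{\left(t \right)} = 5 + 3 = 8$)
$h{\left(u{\left(1^{-1} \right)} \right)} \left(-12\right) = 8 \left(-12\right) = -96$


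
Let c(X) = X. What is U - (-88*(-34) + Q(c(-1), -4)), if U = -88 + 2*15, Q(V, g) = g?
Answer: -3046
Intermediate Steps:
U = -58 (U = -88 + 30 = -58)
U - (-88*(-34) + Q(c(-1), -4)) = -58 - (-88*(-34) - 4) = -58 - (2992 - 4) = -58 - 1*2988 = -58 - 2988 = -3046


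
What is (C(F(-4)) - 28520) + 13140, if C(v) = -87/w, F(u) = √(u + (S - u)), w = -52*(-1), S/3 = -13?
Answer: -799847/52 ≈ -15382.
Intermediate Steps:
S = -39 (S = 3*(-13) = -39)
w = 52
F(u) = I*√39 (F(u) = √(u + (-39 - u)) = √(-39) = I*√39)
C(v) = -87/52
(C(F(-4)) - 28520) + 13140 = (-87/52 - 28520) + 13140 = -1483127/52 + 13140 = -799847/52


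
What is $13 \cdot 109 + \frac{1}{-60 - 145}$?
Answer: $\frac{290484}{205} \approx 1417.0$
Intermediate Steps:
$13 \cdot 109 + \frac{1}{-60 - 145} = 1417 + \frac{1}{-205} = 1417 - \frac{1}{205} = \frac{290484}{205}$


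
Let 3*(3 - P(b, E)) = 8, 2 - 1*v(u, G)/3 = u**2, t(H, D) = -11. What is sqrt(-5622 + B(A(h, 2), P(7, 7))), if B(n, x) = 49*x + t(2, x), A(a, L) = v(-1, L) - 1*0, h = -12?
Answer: 5*I*sqrt(2022)/3 ≈ 74.944*I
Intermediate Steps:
v(u, G) = 6 - 3*u**2
P(b, E) = 1/3 (P(b, E) = 3 - 1/3*8 = 3 - 8/3 = 1/3)
A(a, L) = 3 (A(a, L) = (6 - 3*(-1)**2) - 1*0 = (6 - 3*1) + 0 = (6 - 3) + 0 = 3 + 0 = 3)
B(n, x) = -11 + 49*x (B(n, x) = 49*x - 11 = -11 + 49*x)
sqrt(-5622 + B(A(h, 2), P(7, 7))) = sqrt(-5622 + (-11 + 49*(1/3))) = sqrt(-5622 + (-11 + 49/3)) = sqrt(-5622 + 16/3) = sqrt(-16850/3) = 5*I*sqrt(2022)/3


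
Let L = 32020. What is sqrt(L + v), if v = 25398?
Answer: sqrt(57418) ≈ 239.62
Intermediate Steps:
sqrt(L + v) = sqrt(32020 + 25398) = sqrt(57418)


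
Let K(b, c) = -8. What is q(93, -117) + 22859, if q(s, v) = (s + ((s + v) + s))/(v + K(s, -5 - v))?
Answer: 2857213/125 ≈ 22858.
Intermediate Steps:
q(s, v) = (v + 3*s)/(-8 + v) (q(s, v) = (s + ((s + v) + s))/(v - 8) = (s + (v + 2*s))/(-8 + v) = (v + 3*s)/(-8 + v))
q(93, -117) + 22859 = (-117 + 3*93)/(-8 - 117) + 22859 = (-117 + 279)/(-125) + 22859 = -1/125*162 + 22859 = -162/125 + 22859 = 2857213/125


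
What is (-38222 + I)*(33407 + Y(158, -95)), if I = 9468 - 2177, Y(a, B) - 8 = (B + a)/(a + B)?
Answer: -1033590296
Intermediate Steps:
Y(a, B) = 9 (Y(a, B) = 8 + (B + a)/(a + B) = 8 + (B + a)/(B + a) = 8 + 1 = 9)
I = 7291
(-38222 + I)*(33407 + Y(158, -95)) = (-38222 + 7291)*(33407 + 9) = -30931*33416 = -1033590296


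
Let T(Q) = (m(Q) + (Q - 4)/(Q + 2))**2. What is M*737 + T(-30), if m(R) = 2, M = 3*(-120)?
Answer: -52000695/196 ≈ -2.6531e+5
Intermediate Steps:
M = -360
T(Q) = (2 + (-4 + Q)/(2 + Q))**2 (T(Q) = (2 + (Q - 4)/(Q + 2))**2 = (2 + (-4 + Q)/(2 + Q))**2)
M*737 + T(-30) = -360*737 + 9*(-30)**2/(2 - 30)**2 = -265320 + 9*900/(-28)**2 = -265320 + 9*900*(1/784) = -265320 + 2025/196 = -52000695/196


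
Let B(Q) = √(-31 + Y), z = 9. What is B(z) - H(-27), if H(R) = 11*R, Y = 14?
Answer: 297 + I*√17 ≈ 297.0 + 4.1231*I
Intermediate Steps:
B(Q) = I*√17 (B(Q) = √(-31 + 14) = √(-17) = I*√17)
B(z) - H(-27) = I*√17 - 11*(-27) = I*√17 - 1*(-297) = I*√17 + 297 = 297 + I*√17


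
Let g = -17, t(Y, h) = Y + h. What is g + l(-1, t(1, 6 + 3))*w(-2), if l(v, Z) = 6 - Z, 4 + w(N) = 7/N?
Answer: 13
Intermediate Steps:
w(N) = -4 + 7/N
g + l(-1, t(1, 6 + 3))*w(-2) = -17 + (6 - (1 + (6 + 3)))*(-4 + 7/(-2)) = -17 + (6 - (1 + 9))*(-4 + 7*(-½)) = -17 + (6 - 1*10)*(-4 - 7/2) = -17 + (6 - 10)*(-15/2) = -17 - 4*(-15/2) = -17 + 30 = 13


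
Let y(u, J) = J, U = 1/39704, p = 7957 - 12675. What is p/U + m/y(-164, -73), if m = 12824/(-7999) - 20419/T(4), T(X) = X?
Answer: -437532768755299/2335708 ≈ -1.8732e+8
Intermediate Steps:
p = -4718
U = 1/39704 ≈ 2.5186e-5
m = -163382877/31996 (m = 12824/(-7999) - 20419/4 = 12824*(-1/7999) - 20419*¼ = -12824/7999 - 20419/4 = -163382877/31996 ≈ -5106.4)
p/U + m/y(-164, -73) = -4718/1/39704 - 163382877/31996/(-73) = -4718*39704 - 163382877/31996*(-1/73) = -187323472 + 163382877/2335708 = -437532768755299/2335708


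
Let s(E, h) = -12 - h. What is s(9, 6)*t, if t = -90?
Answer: 1620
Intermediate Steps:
s(9, 6)*t = (-12 - 1*6)*(-90) = (-12 - 6)*(-90) = -18*(-90) = 1620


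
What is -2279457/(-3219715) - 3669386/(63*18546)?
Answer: -653647438936/268707754755 ≈ -2.4326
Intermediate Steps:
-2279457/(-3219715) - 3669386/(63*18546) = -2279457*(-1/3219715) - 3669386/1168398 = 2279457/3219715 - 3669386*1/1168398 = 2279457/3219715 - 262099/83457 = -653647438936/268707754755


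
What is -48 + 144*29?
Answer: 4128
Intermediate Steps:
-48 + 144*29 = -48 + 4176 = 4128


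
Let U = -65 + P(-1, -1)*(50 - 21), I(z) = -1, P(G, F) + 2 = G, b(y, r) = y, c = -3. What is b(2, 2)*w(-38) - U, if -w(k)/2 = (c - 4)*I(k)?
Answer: 124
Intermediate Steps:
P(G, F) = -2 + G
w(k) = -14 (w(k) = -2*(-3 - 4)*(-1) = -(-14)*(-1) = -2*7 = -14)
U = -152 (U = -65 + (-2 - 1)*(50 - 21) = -65 - 3*29 = -65 - 87 = -152)
b(2, 2)*w(-38) - U = 2*(-14) - 1*(-152) = -28 + 152 = 124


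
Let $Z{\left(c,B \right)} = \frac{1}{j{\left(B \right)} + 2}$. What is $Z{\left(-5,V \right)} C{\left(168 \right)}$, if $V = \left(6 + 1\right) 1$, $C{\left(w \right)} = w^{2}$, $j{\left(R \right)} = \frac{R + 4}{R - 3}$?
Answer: $\frac{112896}{19} \approx 5941.9$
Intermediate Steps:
$j{\left(R \right)} = \frac{4 + R}{-3 + R}$
$V = 7$ ($V = 7 \cdot 1 = 7$)
$Z{\left(c,B \right)} = \frac{1}{2 + \frac{4 + B}{-3 + B}}$ ($Z{\left(c,B \right)} = \frac{1}{\frac{4 + B}{-3 + B} + 2} = \frac{1}{2 + \frac{4 + B}{-3 + B}}$)
$Z{\left(-5,V \right)} C{\left(168 \right)} = \frac{-3 + 7}{-2 + 3 \cdot 7} \cdot 168^{2} = \frac{1}{-2 + 21} \cdot 4 \cdot 28224 = \frac{1}{19} \cdot 4 \cdot 28224 = \frac{4}{19} \cdot 28224 = \frac{112896}{19}$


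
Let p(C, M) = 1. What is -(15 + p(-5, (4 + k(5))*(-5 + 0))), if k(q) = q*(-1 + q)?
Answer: -16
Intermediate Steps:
-(15 + p(-5, (4 + k(5))*(-5 + 0))) = -(15 + 1) = -1*16 = -16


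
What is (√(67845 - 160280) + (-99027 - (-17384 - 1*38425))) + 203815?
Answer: 160597 + I*√92435 ≈ 1.606e+5 + 304.03*I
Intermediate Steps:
(√(67845 - 160280) + (-99027 - (-17384 - 1*38425))) + 203815 = (√(-92435) + (-99027 - (-17384 - 38425))) + 203815 = (I*√92435 + (-99027 - 1*(-55809))) + 203815 = (I*√92435 + (-99027 + 55809)) + 203815 = (I*√92435 - 43218) + 203815 = (-43218 + I*√92435) + 203815 = 160597 + I*√92435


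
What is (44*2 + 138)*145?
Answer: 32770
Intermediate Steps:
(44*2 + 138)*145 = (88 + 138)*145 = 226*145 = 32770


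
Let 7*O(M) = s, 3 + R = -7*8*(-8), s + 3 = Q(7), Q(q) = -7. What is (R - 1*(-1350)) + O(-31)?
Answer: 12555/7 ≈ 1793.6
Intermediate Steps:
s = -10 (s = -3 - 7 = -10)
R = 445 (R = -3 - 7*8*(-8) = -3 - 56*(-8) = -3 + 448 = 445)
O(M) = -10/7 (O(M) = (⅐)*(-10) = -10/7)
(R - 1*(-1350)) + O(-31) = (445 - 1*(-1350)) - 10/7 = (445 + 1350) - 10/7 = 1795 - 10/7 = 12555/7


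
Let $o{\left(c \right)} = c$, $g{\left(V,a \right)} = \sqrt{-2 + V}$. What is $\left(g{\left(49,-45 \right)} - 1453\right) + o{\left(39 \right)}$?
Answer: $-1414 + \sqrt{47} \approx -1407.1$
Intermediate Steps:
$\left(g{\left(49,-45 \right)} - 1453\right) + o{\left(39 \right)} = \left(\sqrt{-2 + 49} - 1453\right) + 39 = \left(\sqrt{47} - 1453\right) + 39 = \left(-1453 + \sqrt{47}\right) + 39 = -1414 + \sqrt{47}$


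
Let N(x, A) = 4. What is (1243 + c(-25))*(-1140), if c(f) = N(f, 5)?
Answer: -1421580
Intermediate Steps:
c(f) = 4
(1243 + c(-25))*(-1140) = (1243 + 4)*(-1140) = 1247*(-1140) = -1421580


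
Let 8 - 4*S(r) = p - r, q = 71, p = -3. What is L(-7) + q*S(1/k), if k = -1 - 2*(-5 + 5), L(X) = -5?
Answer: 345/2 ≈ 172.50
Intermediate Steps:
k = -1 (k = -1 - 2*0 = -1 + 0 = -1)
S(r) = 11/4 + r/4 (S(r) = 2 - (-3 - r)/4 = 2 + (3/4 + r/4) = 11/4 + r/4)
L(-7) + q*S(1/k) = -5 + 71*(11/4 + (1/4)/(-1)) = -5 + 71*(11/4 + (1/4)*(-1)) = -5 + 71*(11/4 - 1/4) = -5 + 71*(5/2) = -5 + 355/2 = 345/2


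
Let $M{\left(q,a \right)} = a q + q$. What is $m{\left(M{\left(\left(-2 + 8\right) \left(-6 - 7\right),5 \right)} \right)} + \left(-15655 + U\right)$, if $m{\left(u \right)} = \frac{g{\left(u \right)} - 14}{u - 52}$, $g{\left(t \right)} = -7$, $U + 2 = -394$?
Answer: $- \frac{8346499}{520} \approx -16051.0$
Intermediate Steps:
$U = -396$ ($U = -2 - 394 = -396$)
$M{\left(q,a \right)} = q + a q$
$m{\left(u \right)} = - \frac{21}{-52 + u}$ ($m{\left(u \right)} = \frac{-7 - 14}{u - 52} = - \frac{21}{-52 + u}$)
$m{\left(M{\left(\left(-2 + 8\right) \left(-6 - 7\right),5 \right)} \right)} + \left(-15655 + U\right) = - \frac{21}{-52 + \left(-2 + 8\right) \left(-6 - 7\right) \left(1 + 5\right)} - 16051 = - \frac{21}{-52 + 6 \left(-13\right) 6} - 16051 = - \frac{21}{-52 - 468} - 16051 = - \frac{21}{-520} - 16051 = \left(-21\right) \left(- \frac{1}{520}\right) - 16051 = \frac{21}{520} - 16051 = - \frac{8346499}{520}$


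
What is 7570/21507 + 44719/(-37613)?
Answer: -677041123/808942791 ≈ -0.83695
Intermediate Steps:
7570/21507 + 44719/(-37613) = 7570*(1/21507) + 44719*(-1/37613) = 7570/21507 - 44719/37613 = -677041123/808942791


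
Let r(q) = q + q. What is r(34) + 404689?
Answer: 404757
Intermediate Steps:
r(q) = 2*q
r(34) + 404689 = 2*34 + 404689 = 68 + 404689 = 404757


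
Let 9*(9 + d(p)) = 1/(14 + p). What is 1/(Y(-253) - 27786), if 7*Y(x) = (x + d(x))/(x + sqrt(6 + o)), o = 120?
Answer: -746615759821101/20745354830735817755 - 47229507*sqrt(14)/20745354830735817755 ≈ -3.5990e-5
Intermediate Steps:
d(p) = -9 + 1/(9*(14 + p))
Y(x) = (x + (-1133 - 81*x)/(9*(14 + x)))/(7*(x + 3*sqrt(14))) (Y(x) = ((x + (-1133 - 81*x)/(9*(14 + x)))/(x + sqrt(6 + 120)))/7 = ((x + (-1133 - 81*x)/(9*(14 + x)))/(x + sqrt(126)))/7 = ((x + (-1133 - 81*x)/(9*(14 + x)))/(x + 3*sqrt(14)))/7 = (x + (-1133 - 81*x)/(9*(14 + x)))/(7*(x + 3*sqrt(14))))
1/(Y(-253) - 27786) = 1/((-1133 - 81*(-253) + 9*(-253)*(14 - 253))/(63*(14 - 253)*(-253 + 3*sqrt(14))) - 27786) = 1/((1/63)*(-1133 + 20493 + 9*(-253)*(-239))/(-239*(-253 + 3*sqrt(14))) - 27786) = 1/((1/63)*(-1/239)*(-1133 + 20493 + 544203)/(-253 + 3*sqrt(14)) - 27786) = 1/((1/63)*(-1/239)*563563/(-253 + 3*sqrt(14)) - 27786) = 1/(-80509/(2151*(-253 + 3*sqrt(14))) - 27786) = 1/(-27786 - 80509/(2151*(-253 + 3*sqrt(14))))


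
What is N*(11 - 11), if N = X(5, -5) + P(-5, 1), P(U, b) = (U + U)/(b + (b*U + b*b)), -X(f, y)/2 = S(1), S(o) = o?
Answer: 0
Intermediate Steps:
X(f, y) = -2 (X(f, y) = -2*1 = -2)
P(U, b) = 2*U/(b + b**2 + U*b) (P(U, b) = (2*U)/(b + (U*b + b**2)) = (2*U)/(b + (b**2 + U*b)) = (2*U)/(b + b**2 + U*b) = 2*U/(b + b**2 + U*b))
N = 4/3 (N = -2 + 2*(-5)/(1*(1 - 5 + 1)) = -2 + 2*(-5)*1/(-3) = -2 + 2*(-5)*1*(-1/3) = -2 + 10/3 = 4/3 ≈ 1.3333)
N*(11 - 11) = 4*(11 - 11)/3 = (4/3)*0 = 0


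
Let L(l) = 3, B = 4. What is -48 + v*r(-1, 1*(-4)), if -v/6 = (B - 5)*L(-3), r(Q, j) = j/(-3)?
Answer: -24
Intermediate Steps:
r(Q, j) = -j/3 (r(Q, j) = j*(-⅓) = -j/3)
v = 18 (v = -6*(4 - 5)*3 = -(-6)*3 = -6*(-3) = 18)
-48 + v*r(-1, 1*(-4)) = -48 + 18*(-(-4)/3) = -48 + 18*(-⅓*(-4)) = -48 + 18*(4/3) = -48 + 24 = -24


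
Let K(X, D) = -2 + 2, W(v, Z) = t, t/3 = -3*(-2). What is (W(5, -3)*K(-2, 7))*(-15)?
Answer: 0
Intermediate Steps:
t = 18 (t = 3*(-3*(-2)) = 3*6 = 18)
W(v, Z) = 18
K(X, D) = 0
(W(5, -3)*K(-2, 7))*(-15) = (18*0)*(-15) = 0*(-15) = 0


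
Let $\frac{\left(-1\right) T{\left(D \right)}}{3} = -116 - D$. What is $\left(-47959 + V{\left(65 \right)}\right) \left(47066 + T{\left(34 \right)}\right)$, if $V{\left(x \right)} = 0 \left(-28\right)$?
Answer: $-2278819844$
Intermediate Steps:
$V{\left(x \right)} = 0$
$T{\left(D \right)} = 348 + 3 D$ ($T{\left(D \right)} = - 3 \left(-116 - D\right) = 348 + 3 D$)
$\left(-47959 + V{\left(65 \right)}\right) \left(47066 + T{\left(34 \right)}\right) = \left(-47959 + 0\right) \left(47066 + \left(348 + 3 \cdot 34\right)\right) = - 47959 \left(47066 + \left(348 + 102\right)\right) = - 47959 \left(47066 + 450\right) = \left(-47959\right) 47516 = -2278819844$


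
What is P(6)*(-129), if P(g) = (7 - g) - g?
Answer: 645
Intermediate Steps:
P(g) = 7 - 2*g
P(6)*(-129) = (7 - 2*6)*(-129) = (7 - 12)*(-129) = -5*(-129) = 645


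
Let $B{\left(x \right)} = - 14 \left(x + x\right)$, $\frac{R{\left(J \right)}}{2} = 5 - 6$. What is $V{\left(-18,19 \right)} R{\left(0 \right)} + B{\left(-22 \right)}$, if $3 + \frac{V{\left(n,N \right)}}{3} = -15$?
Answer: $724$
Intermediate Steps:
$R{\left(J \right)} = -2$ ($R{\left(J \right)} = 2 \left(5 - 6\right) = 2 \left(-1\right) = -2$)
$V{\left(n,N \right)} = -54$ ($V{\left(n,N \right)} = -9 + 3 \left(-15\right) = -9 - 45 = -54$)
$B{\left(x \right)} = - 28 x$ ($B{\left(x \right)} = - 14 \cdot 2 x = - 28 x$)
$V{\left(-18,19 \right)} R{\left(0 \right)} + B{\left(-22 \right)} = \left(-54\right) \left(-2\right) - -616 = 108 + 616 = 724$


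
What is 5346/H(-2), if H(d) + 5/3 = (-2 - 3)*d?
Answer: 16038/25 ≈ 641.52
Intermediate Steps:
H(d) = -5/3 - 5*d (H(d) = -5/3 + (-2 - 3)*d = -5/3 - 5*d)
5346/H(-2) = 5346/(-5/3 - 5*(-2)) = 5346/(-5/3 + 10) = 5346/(25/3) = 5346*(3/25) = 16038/25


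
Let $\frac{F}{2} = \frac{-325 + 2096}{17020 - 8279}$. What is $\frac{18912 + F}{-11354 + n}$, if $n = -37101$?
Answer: $- \frac{165313334}{423545155} \approx -0.39031$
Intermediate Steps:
$F = \frac{3542}{8741}$ ($F = 2 \frac{-325 + 2096}{17020 - 8279} = 2 \cdot \frac{1771}{8741} = \frac{3542}{8741} \approx 0.40522$)
$\frac{18912 + F}{-11354 + n} = \frac{18912 + \frac{3542}{8741}}{-11354 - 37101} = \frac{165313334}{8741 \left(-48455\right)} = \frac{165313334}{8741} \left(- \frac{1}{48455}\right) = - \frac{165313334}{423545155}$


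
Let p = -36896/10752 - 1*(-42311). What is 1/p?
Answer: 336/14215343 ≈ 2.3636e-5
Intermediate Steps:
p = 14215343/336 (p = -36896*1/10752 + 42311 = -1153/336 + 42311 = 14215343/336 ≈ 42308.)
1/p = 1/(14215343/336) = 336/14215343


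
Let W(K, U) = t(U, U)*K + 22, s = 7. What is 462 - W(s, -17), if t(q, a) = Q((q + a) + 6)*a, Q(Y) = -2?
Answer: 202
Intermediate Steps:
t(q, a) = -2*a
W(K, U) = 22 - 2*K*U (W(K, U) = (-2*U)*K + 22 = -2*K*U + 22 = 22 - 2*K*U)
462 - W(s, -17) = 462 - (22 - 2*7*(-17)) = 462 - (22 + 238) = 462 - 1*260 = 462 - 260 = 202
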